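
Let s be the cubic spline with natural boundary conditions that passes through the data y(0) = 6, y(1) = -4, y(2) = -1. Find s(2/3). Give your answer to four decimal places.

-1.8704

Write M_i for s''(x_i). With h_i = 1, 1 and divided differences Δ_i = -10, 3, the continuity of s' gives the tridiagonal system
  1·M_0 + 4·M_1 + 1·M_2 = 6(Δ_1 - Δ_0) = 78
Natural end conditions: M_0 = M_2 = 0.
Solving: M_0 = 0, M_1 = 39/2, M_2 = 0.
On [0, 1], s(x) = 6 - 53/4·x + 0·x² + 13/4·x³.
With x = 2/3: s(2/3) = -101/54.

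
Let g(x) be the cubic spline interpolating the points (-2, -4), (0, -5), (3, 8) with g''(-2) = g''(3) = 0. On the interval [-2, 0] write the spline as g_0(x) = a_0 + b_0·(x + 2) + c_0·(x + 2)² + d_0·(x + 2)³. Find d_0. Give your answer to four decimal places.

Put m_i = g'' at the i-th knot. Here h = (2, 3) and Δ = (-1/2, 13/3), so the interior equations h_(i-1)·m_(i-1) + 2(h_(i-1)+h_i)·m_i + h_i·m_(i+1) = 6(Δ_i − Δ_(i-1)) read
  2·m_0 + 10·m_1 + 3·m_2 = 6(Δ_1 - Δ_0) = 29
Natural end conditions: m_0 = m_2 = 0.
Forward elimination and back-substitution give m_0 = 0, m_1 = 29/10, m_2 = 0.
On [-2, 0], with g_0(x) = a_0 + b_0·(x + 2) + c_0·(x + 2)² + d_0·(x + 2)³: c_0 = m_0/2 = 0, d_0 = (m_1 - m_0)/(6h_0) = 29/120, b_0 = Δ_0 - h_0(2m_0 + m_1)/6 = -22/15.

0.2417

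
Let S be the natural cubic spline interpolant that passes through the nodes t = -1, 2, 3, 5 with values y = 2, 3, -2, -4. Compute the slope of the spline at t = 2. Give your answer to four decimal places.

-4.2624

Let σ_i = S''(x_i). Step sizes h_i = 3, 1, 2; slopes of the chords Δ_i = (y_(i+1) - y_i)/h_i = 1/3, -5, -1.
  3·σ_0 + 8·σ_1 + 1·σ_2 = 6(Δ_1 - Δ_0) = -32
  1·σ_1 + 6·σ_2 + 2·σ_3 = 6(Δ_2 - Δ_1) = 24
Natural end conditions: σ_0 = σ_3 = 0.
Forward elimination and back-substitution give σ_0 = 0, σ_1 = -216/47, σ_2 = 224/47, σ_3 = 0.
On [2, 3], S'(t) = b_1 + 2c_1·(t - 2) + 3d_1·(t - 2)² with b_1 = Δ_1 - h_1(2σ_1 + σ_2)/6 = -601/141, c_1 = σ_1/2 = -108/47, d_1 = (σ_2 - σ_1)/(6h_1) = 220/141. So S'(2) = -601/141.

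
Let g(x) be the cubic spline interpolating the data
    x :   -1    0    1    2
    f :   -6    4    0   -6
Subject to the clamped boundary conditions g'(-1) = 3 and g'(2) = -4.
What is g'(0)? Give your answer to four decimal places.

5.7333

Put m_i = g'' at the i-th knot. Here h = (1, 1, 1) and Δ = (10, -4, -6), so the interior equations h_(i-1)·m_(i-1) + 2(h_(i-1)+h_i)·m_i + h_i·m_(i+1) = 6(Δ_i − Δ_(i-1)) read
  1·m_0 + 4·m_1 + 1·m_2 = 6(Δ_1 - Δ_0) = -84
  1·m_1 + 4·m_2 + 1·m_3 = 6(Δ_2 - Δ_1) = -12
Clamped end conditions give two more equations: 2h_0·m_0 + h_0·m_1 = 6(Δ_0 - g'(-1)) = 42 and h_2·m_2 + 2h_2·m_3 = 6(g'(2) - Δ_2) = 12.
Solving: m_0 = 548/15, m_1 = -466/15, m_2 = 56/15, m_3 = 62/15.
On [0, 1], g'(x) = b_1 + 2c_1·x + 3d_1·x² with b_1 = Δ_1 - h_1(2m_1 + m_2)/6 = 86/15, c_1 = m_1/2 = -233/15, d_1 = (m_2 - m_1)/(6h_1) = 29/5. So g'(0) = 86/15.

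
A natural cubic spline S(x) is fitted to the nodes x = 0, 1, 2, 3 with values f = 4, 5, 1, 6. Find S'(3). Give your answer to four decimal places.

7.7333

Let M_i = S''(x_i). Step sizes h_i = 1, 1, 1; slopes of the chords Δ_i = (y_(i+1) - y_i)/h_i = 1, -4, 5.
  1·M_0 + 4·M_1 + 1·M_2 = 6(Δ_1 - Δ_0) = -30
  1·M_1 + 4·M_2 + 1·M_3 = 6(Δ_2 - Δ_1) = 54
Natural end conditions: M_0 = M_3 = 0.
Hence M_0 = 0, M_1 = -58/5, M_2 = 82/5, M_3 = 0.
On [2, 3], S'(x) = b_2 + 2c_2·(x - 2) + 3d_2·(x - 2)² with b_2 = Δ_2 - h_2(2M_2 + M_3)/6 = -7/15, c_2 = M_2/2 = 41/5, d_2 = (M_3 - M_2)/(6h_2) = -41/15. So S'(3) = 116/15.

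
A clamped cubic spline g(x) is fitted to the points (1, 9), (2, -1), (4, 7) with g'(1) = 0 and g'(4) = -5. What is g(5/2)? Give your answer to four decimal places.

Put M_i = g'' at the i-th knot. Here h = (1, 2) and Δ = (-10, 4), so the interior equations h_(i-1)·M_(i-1) + 2(h_(i-1)+h_i)·M_i + h_i·M_(i+1) = 6(Δ_i − Δ_(i-1)) read
  1·M_0 + 6·M_1 + 2·M_2 = 6(Δ_1 - Δ_0) = 84
Clamped end conditions give two more equations: 2h_0·M_0 + h_0·M_1 = 6(Δ_0 - g'(1)) = -60 and h_1·M_1 + 2h_1·M_2 = 6(g'(4) - Δ_1) = -54.
Forward elimination and back-substitution give M_0 = -137/3, M_1 = 94/3, M_2 = -175/6.
On [2, 4], g(x) = -1 - 43/6·(x - 2) + 47/3·(x - 2)² - 121/24·(x - 2)³.
With (x - 2) = 1/2: g(5/2) = -83/64.

-1.2969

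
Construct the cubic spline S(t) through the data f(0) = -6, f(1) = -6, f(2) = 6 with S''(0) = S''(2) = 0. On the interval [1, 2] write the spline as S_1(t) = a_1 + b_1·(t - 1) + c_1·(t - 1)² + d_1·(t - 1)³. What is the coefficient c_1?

9

With M_i denoting the second derivative at x_i, h_i = 1, 1, and Δ_i = (y_(i+1) − y_i)/h_i = 0, 12:
  1·M_0 + 4·M_1 + 1·M_2 = 6(Δ_1 - Δ_0) = 72
Natural end conditions: M_0 = M_2 = 0.
Forward elimination and back-substitution give M_0 = 0, M_1 = 18, M_2 = 0.
On [1, 2], with S_1(t) = a_1 + b_1·(t - 1) + c_1·(t - 1)² + d_1·(t - 1)³: c_1 = M_1/2 = 9, d_1 = (M_2 - M_1)/(6h_1) = -3, b_1 = Δ_1 - h_1(2M_1 + M_2)/6 = 6.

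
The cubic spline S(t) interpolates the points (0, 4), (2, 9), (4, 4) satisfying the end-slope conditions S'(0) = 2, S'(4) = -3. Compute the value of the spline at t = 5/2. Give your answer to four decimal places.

8.5703

With σ_i denoting the second derivative at x_i, h_i = 2, 2, and Δ_i = (y_(i+1) − y_i)/h_i = 5/2, -5/2:
  2·σ_0 + 8·σ_1 + 2·σ_2 = 6(Δ_1 - Δ_0) = -30
Clamped end conditions give two more equations: 2h_0·σ_0 + h_0·σ_1 = 6(Δ_0 - S'(0)) = 3 and h_1·σ_1 + 2h_1·σ_2 = 6(S'(4) - Δ_1) = -3.
Hence σ_0 = 13/4, σ_1 = -5, σ_2 = 7/4.
On [2, 4], S(t) = 9 + 1/4·(t - 2) - 5/2·(t - 2)² + 9/16·(t - 2)³.
With (t - 2) = 1/2: S(5/2) = 1097/128.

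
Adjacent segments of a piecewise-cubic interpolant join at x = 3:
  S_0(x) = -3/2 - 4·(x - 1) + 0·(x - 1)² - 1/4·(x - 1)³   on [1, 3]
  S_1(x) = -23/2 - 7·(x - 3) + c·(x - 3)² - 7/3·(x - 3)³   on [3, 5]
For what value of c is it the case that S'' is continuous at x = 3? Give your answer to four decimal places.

-1.5000

S_0''(x) = 0 - 3/2·(x - 1), so S_0''(3) = -3. On the right, S_1''(3) = 2c, so c = -3/2.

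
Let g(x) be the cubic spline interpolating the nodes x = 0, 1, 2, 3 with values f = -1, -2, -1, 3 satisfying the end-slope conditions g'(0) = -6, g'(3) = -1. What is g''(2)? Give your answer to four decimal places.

Let m_i = g''(x_i). Step sizes h_i = 1, 1, 1; slopes of the chords Δ_i = (y_(i+1) - y_i)/h_i = -1, 1, 4.
  1·m_0 + 4·m_1 + 1·m_2 = 6(Δ_1 - Δ_0) = 12
  1·m_1 + 4·m_2 + 1·m_3 = 6(Δ_2 - Δ_1) = 18
Clamped end conditions give two more equations: 2h_0·m_0 + h_0·m_1 = 6(Δ_0 - g'(0)) = 30 and h_2·m_2 + 2h_2·m_3 = 6(g'(3) - Δ_2) = -30.
Forward elimination and back-substitution give m_0 = 254/15, m_1 = -58/15, m_2 = 158/15, m_3 = -304/15.

10.5333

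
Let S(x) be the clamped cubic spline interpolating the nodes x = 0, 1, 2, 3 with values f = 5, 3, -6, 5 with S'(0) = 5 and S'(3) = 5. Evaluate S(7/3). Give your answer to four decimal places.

Put M_i = S'' at the i-th knot. Here h = (1, 1, 1) and Δ = (-2, -9, 11), so the interior equations h_(i-1)·M_(i-1) + 2(h_(i-1)+h_i)·M_i + h_i·M_(i+1) = 6(Δ_i − Δ_(i-1)) read
  1·M_0 + 4·M_1 + 1·M_2 = 6(Δ_1 - Δ_0) = -42
  1·M_1 + 4·M_2 + 1·M_3 = 6(Δ_2 - Δ_1) = 120
Clamped end conditions give two more equations: 2h_0·M_0 + h_0·M_1 = 6(Δ_0 - S'(0)) = -42 and h_2·M_2 + 2h_2·M_3 = 6(S'(3) - Δ_2) = -36.
Forward elimination and back-substitution give M_0 = -58/5, M_1 = -94/5, M_2 = 224/5, M_3 = -202/5.
On [2, 3], S(x) = -6 + 14/5·(x - 2) + 112/5·(x - 2)² - 71/5·(x - 2)³.
With (x - 2) = 1/3: S(7/3) = -419/135.

-3.1037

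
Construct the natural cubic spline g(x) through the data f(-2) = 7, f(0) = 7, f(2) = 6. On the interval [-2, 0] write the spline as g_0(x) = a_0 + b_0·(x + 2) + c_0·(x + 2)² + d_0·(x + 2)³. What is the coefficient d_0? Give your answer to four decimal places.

-0.0313

Put m_i = g'' at the i-th knot. Here h = (2, 2) and Δ = (0, -1/2), so the interior equations h_(i-1)·m_(i-1) + 2(h_(i-1)+h_i)·m_i + h_i·m_(i+1) = 6(Δ_i − Δ_(i-1)) read
  2·m_0 + 8·m_1 + 2·m_2 = 6(Δ_1 - Δ_0) = -3
Natural end conditions: m_0 = m_2 = 0.
Solving the tridiagonal system: m_0 = 0, m_1 = -3/8, m_2 = 0.
On [-2, 0], with g_0(x) = a_0 + b_0·(x + 2) + c_0·(x + 2)² + d_0·(x + 2)³: c_0 = m_0/2 = 0, d_0 = (m_1 - m_0)/(6h_0) = -1/32, b_0 = Δ_0 - h_0(2m_0 + m_1)/6 = 1/8.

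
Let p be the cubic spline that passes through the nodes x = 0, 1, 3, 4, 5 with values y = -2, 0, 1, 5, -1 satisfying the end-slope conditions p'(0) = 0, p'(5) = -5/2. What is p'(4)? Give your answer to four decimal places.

-2.0469

Write M_i for p''(x_i). With h_i = 1, 2, 1, 1 and divided differences Δ_i = 2, 1/2, 4, -6, the continuity of p' gives the tridiagonal system
  1·M_0 + 6·M_1 + 2·M_2 = 6(Δ_1 - Δ_0) = -9
  2·M_1 + 6·M_2 + 1·M_3 = 6(Δ_2 - Δ_1) = 21
  1·M_2 + 4·M_3 + 1·M_4 = 6(Δ_3 - Δ_2) = -60
Clamped end conditions give two more equations: 2h_0·M_0 + h_0·M_1 = 6(Δ_0 - p'(0)) = 12 and h_3·M_3 + 2h_3·M_4 = 6(p'(5) - Δ_3) = 21.
Forward elimination and back-substitution give M_0 = 145/16, M_1 = -49/8, M_2 = 299/32, M_3 = -365/16, M_4 = 701/32.
On [4, 5], p'(x) = b_3 + 2c_3·(x - 4) + 3d_3·(x - 4)² with b_3 = Δ_3 - h_3(2M_3 + M_4)/6 = -131/64, c_3 = M_3/2 = -365/32, d_3 = (M_4 - M_3)/(6h_3) = 477/64. So p'(4) = -131/64.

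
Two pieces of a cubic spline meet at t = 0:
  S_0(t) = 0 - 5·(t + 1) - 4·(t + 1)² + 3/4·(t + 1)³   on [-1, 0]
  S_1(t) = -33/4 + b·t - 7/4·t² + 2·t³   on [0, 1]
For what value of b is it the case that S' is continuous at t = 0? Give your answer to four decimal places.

S_0'(t) = -5 - 8·(t + 1) + 9/4·(t + 1)², so S_0'(0) = -43/4. On the right, S_1'(0) = b, so b = -43/4.

-10.7500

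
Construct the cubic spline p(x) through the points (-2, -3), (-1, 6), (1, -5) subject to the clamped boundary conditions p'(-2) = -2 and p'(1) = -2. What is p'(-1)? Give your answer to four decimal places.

Let m_i = p''(x_i). Step sizes h_i = 1, 2; slopes of the chords Δ_i = (y_(i+1) - y_i)/h_i = 9, -11/2.
  1·m_0 + 6·m_1 + 2·m_2 = 6(Δ_1 - Δ_0) = -87
Clamped end conditions give two more equations: 2h_0·m_0 + h_0·m_1 = 6(Δ_0 - p'(-2)) = 66 and h_1·m_1 + 2h_1·m_2 = 6(p'(1) - Δ_1) = 21.
Forward elimination and back-substitution give m_0 = 95/2, m_1 = -29, m_2 = 79/4.
On [-1, 1], p'(x) = b_1 + 2c_1·(x + 1) + 3d_1·(x + 1)² with b_1 = Δ_1 - h_1(2m_1 + m_2)/6 = 29/4, c_1 = m_1/2 = -29/2, d_1 = (m_2 - m_1)/(6h_1) = 65/16. So p'(-1) = 29/4.

7.2500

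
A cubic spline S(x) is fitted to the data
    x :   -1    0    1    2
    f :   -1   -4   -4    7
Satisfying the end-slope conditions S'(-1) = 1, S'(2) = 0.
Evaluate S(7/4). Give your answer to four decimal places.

Write m_i for S''(x_i). With h_i = 1, 1, 1 and divided differences Δ_i = -3, 0, 11, the continuity of S' gives the tridiagonal system
  1·m_0 + 4·m_1 + 1·m_2 = 6(Δ_1 - Δ_0) = 18
  1·m_1 + 4·m_2 + 1·m_3 = 6(Δ_2 - Δ_1) = 66
Clamped end conditions give two more equations: 2h_0·m_0 + h_0·m_1 = 6(Δ_0 - S'(-1)) = -24 and h_2·m_2 + 2h_2·m_3 = 6(S'(2) - Δ_2) = -66.
Forward elimination and back-substitution give m_0 = -184/15, m_1 = 8/15, m_2 = 422/15, m_3 = -706/15.
On [1, 2], S(x) = -4 + 142/15·(x - 1) + 211/15·(x - 1)² - 188/15·(x - 1)³.
With (x - 1) = 3/4: S(7/4) = 229/40.

5.7250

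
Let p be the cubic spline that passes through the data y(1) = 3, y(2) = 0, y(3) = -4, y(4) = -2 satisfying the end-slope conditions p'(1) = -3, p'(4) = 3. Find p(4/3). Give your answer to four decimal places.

Write M_i for p''(x_i). With h_i = 1, 1, 1 and divided differences Δ_i = -3, -4, 2, the continuity of p' gives the tridiagonal system
  1·M_0 + 4·M_1 + 1·M_2 = 6(Δ_1 - Δ_0) = -6
  1·M_1 + 4·M_2 + 1·M_3 = 6(Δ_2 - Δ_1) = 36
Clamped end conditions give two more equations: 2h_0·M_0 + h_0·M_1 = 6(Δ_0 - p'(1)) = 0 and h_2·M_2 + 2h_2·M_3 = 6(p'(4) - Δ_2) = 6.
Hence M_0 = 12/5, M_1 = -24/5, M_2 = 54/5, M_3 = -12/5.
On [1, 2], p(x) = 3 - 3·(x - 1) + 6/5·(x - 1)² - 6/5·(x - 1)³.
With (x - 1) = 1/3: p(4/3) = 94/45.

2.0889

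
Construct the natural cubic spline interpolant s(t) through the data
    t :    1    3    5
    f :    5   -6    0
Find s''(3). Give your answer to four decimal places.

With σ_i denoting the second derivative at x_i, h_i = 2, 2, and Δ_i = (y_(i+1) − y_i)/h_i = -11/2, 3:
  2·σ_0 + 8·σ_1 + 2·σ_2 = 6(Δ_1 - Δ_0) = 51
Natural end conditions: σ_0 = σ_2 = 0.
Forward elimination and back-substitution give σ_0 = 0, σ_1 = 51/8, σ_2 = 0.

6.3750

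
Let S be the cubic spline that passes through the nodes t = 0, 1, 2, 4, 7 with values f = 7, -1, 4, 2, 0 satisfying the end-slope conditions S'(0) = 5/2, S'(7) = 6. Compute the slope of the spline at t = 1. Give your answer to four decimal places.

-4.5697

Let M_i = S''(x_i). Step sizes h_i = 1, 1, 2, 3; slopes of the chords Δ_i = (y_(i+1) - y_i)/h_i = -8, 5, -1, -2/3.
  1·M_0 + 4·M_1 + 1·M_2 = 6(Δ_1 - Δ_0) = 78
  1·M_1 + 6·M_2 + 2·M_3 = 6(Δ_2 - Δ_1) = -36
  2·M_2 + 10·M_3 + 3·M_4 = 6(Δ_3 - Δ_2) = 2
Clamped end conditions give two more equations: 2h_0·M_0 + h_0·M_1 = 6(Δ_0 - S'(0)) = -63 and h_3·M_3 + 2h_3·M_4 = 6(S'(7) - Δ_3) = 40.
Solving: M_0 = -10163/208, M_1 = 3611/104, M_2 = -2501/208, M_3 = 37/52, M_4 = 1969/312.
On [1, 2], S'(t) = b_1 + 2c_1·(t - 1) + 3d_1·(t - 1)² with b_1 = Δ_1 - h_1(2M_1 + M_2)/6 = -1901/416, c_1 = M_1/2 = 3611/208, d_1 = (M_2 - M_1)/(6h_1) = -3241/416. So S'(1) = -1901/416.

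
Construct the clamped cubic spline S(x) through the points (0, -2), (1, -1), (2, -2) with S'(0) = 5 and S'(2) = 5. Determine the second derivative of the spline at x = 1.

-6

Write m_i for S''(x_i). With h_i = 1, 1 and divided differences Δ_i = 1, -1, the continuity of S' gives the tridiagonal system
  1·m_0 + 4·m_1 + 1·m_2 = 6(Δ_1 - Δ_0) = -12
Clamped end conditions give two more equations: 2h_0·m_0 + h_0·m_1 = 6(Δ_0 - S'(0)) = -24 and h_1·m_1 + 2h_1·m_2 = 6(S'(2) - Δ_1) = 36.
Solving the tridiagonal system: m_0 = -9, m_1 = -6, m_2 = 21.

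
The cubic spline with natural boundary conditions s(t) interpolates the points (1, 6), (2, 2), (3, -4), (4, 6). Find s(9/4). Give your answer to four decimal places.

With σ_i denoting the second derivative at x_i, h_i = 1, 1, 1, and Δ_i = (y_(i+1) − y_i)/h_i = -4, -6, 10:
  1·σ_0 + 4·σ_1 + 1·σ_2 = 6(Δ_1 - Δ_0) = -12
  1·σ_1 + 4·σ_2 + 1·σ_3 = 6(Δ_2 - Δ_1) = 96
Natural end conditions: σ_0 = σ_3 = 0.
Hence σ_0 = 0, σ_1 = -48/5, σ_2 = 132/5, σ_3 = 0.
On [2, 3], s(t) = 2 - 36/5·(t - 2) - 24/5·(t - 2)² + 6·(t - 2)³.
With (t - 2) = 1/4: s(9/4) = -1/160.

-0.0063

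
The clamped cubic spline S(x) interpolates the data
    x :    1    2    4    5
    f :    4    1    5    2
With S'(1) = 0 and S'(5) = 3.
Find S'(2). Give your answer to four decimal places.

Let σ_i = S''(x_i). Step sizes h_i = 1, 2, 1; slopes of the chords Δ_i = (y_(i+1) - y_i)/h_i = -3, 2, -3.
  1·σ_0 + 6·σ_1 + 2·σ_2 = 6(Δ_1 - Δ_0) = 30
  2·σ_1 + 6·σ_2 + 1·σ_3 = 6(Δ_2 - Δ_1) = -30
Clamped end conditions give two more equations: 2h_0·σ_0 + h_0·σ_1 = 6(Δ_0 - S'(1)) = -18 and h_2·σ_2 + 2h_2·σ_3 = 6(S'(5) - Δ_2) = 36.
Forward elimination and back-substitution give σ_0 = -522/35, σ_1 = 414/35, σ_2 = -456/35, σ_3 = 858/35.
On [2, 4], S'(x) = b_1 + 2c_1·(x - 2) + 3d_1·(x - 2)² with b_1 = Δ_1 - h_1(2σ_1 + σ_2)/6 = -54/35, c_1 = σ_1/2 = 207/35, d_1 = (σ_2 - σ_1)/(6h_1) = -29/14. So S'(2) = -54/35.

-1.5429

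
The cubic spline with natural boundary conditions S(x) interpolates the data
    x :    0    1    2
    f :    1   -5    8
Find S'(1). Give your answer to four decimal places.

With m_i denoting the second derivative at x_i, h_i = 1, 1, and Δ_i = (y_(i+1) − y_i)/h_i = -6, 13:
  1·m_0 + 4·m_1 + 1·m_2 = 6(Δ_1 - Δ_0) = 114
Natural end conditions: m_0 = m_2 = 0.
Solving the tridiagonal system: m_0 = 0, m_1 = 57/2, m_2 = 0.
On [1, 2], S'(x) = b_1 + 2c_1·(x - 1) + 3d_1·(x - 1)² with b_1 = Δ_1 - h_1(2m_1 + m_2)/6 = 7/2, c_1 = m_1/2 = 57/4, d_1 = (m_2 - m_1)/(6h_1) = -19/4. So S'(1) = 7/2.

3.5000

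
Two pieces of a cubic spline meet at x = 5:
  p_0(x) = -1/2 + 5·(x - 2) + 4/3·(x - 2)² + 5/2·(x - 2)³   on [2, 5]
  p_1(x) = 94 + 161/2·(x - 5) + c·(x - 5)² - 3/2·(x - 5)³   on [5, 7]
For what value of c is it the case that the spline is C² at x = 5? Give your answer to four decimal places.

23.8333

p_0''(x) = 8/3 + 15·(x - 2), so p_0''(5) = 143/3. On the right, p_1''(5) = 2c, so c = 143/6.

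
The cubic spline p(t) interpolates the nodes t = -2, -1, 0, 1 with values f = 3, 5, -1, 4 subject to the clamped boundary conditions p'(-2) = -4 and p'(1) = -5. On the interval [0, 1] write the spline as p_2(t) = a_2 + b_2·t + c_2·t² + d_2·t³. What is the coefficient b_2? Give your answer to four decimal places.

Put M_i = p'' at the i-th knot. Here h = (1, 1, 1) and Δ = (2, -6, 5), so the interior equations h_(i-1)·M_(i-1) + 2(h_(i-1)+h_i)·M_i + h_i·M_(i+1) = 6(Δ_i − Δ_(i-1)) read
  1·M_0 + 4·M_1 + 1·M_2 = 6(Δ_1 - Δ_0) = -48
  1·M_1 + 4·M_2 + 1·M_3 = 6(Δ_2 - Δ_1) = 66
Clamped end conditions give two more equations: 2h_0·M_0 + h_0·M_1 = 6(Δ_0 - p'(-2)) = 36 and h_2·M_2 + 2h_2·M_3 = 6(p'(1) - Δ_2) = -60.
Forward elimination and back-substitution give M_0 = 488/15, M_1 = -436/15, M_2 = 536/15, M_3 = -718/15.
On [0, 1], with p_2(t) = a_2 + b_2·t + c_2·t² + d_2·t³: c_2 = M_2/2 = 268/15, d_2 = (M_3 - M_2)/(6h_2) = -209/15, b_2 = Δ_2 - h_2(2M_2 + M_3)/6 = 16/15.

1.0667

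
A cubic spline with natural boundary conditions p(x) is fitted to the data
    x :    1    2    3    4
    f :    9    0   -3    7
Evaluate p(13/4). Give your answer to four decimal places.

-1.5063

With m_i denoting the second derivative at x_i, h_i = 1, 1, 1, and Δ_i = (y_(i+1) − y_i)/h_i = -9, -3, 10:
  1·m_0 + 4·m_1 + 1·m_2 = 6(Δ_1 - Δ_0) = 36
  1·m_1 + 4·m_2 + 1·m_3 = 6(Δ_2 - Δ_1) = 78
Natural end conditions: m_0 = m_3 = 0.
Solving: m_0 = 0, m_1 = 22/5, m_2 = 92/5, m_3 = 0.
On [3, 4], p(x) = -3 + 58/15·(x - 3) + 46/5·(x - 3)² - 46/15·(x - 3)³.
With (x - 3) = 1/4: p(13/4) = -241/160.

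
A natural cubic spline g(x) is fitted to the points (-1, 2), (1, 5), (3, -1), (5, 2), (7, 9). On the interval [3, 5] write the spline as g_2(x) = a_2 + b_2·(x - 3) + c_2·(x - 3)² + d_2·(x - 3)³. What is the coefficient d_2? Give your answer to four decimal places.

-0.3326

Put M_i = g'' at the i-th knot. Here h = (2, 2, 2, 2) and Δ = (3/2, -3, 3/2, 7/2), so the interior equations h_(i-1)·M_(i-1) + 2(h_(i-1)+h_i)·M_i + h_i·M_(i+1) = 6(Δ_i − Δ_(i-1)) read
  2·M_0 + 8·M_1 + 2·M_2 = 6(Δ_1 - Δ_0) = -27
  2·M_1 + 8·M_2 + 2·M_3 = 6(Δ_2 - Δ_1) = 27
  2·M_2 + 8·M_3 + 2·M_4 = 6(Δ_3 - Δ_2) = 12
Natural end conditions: M_0 = M_4 = 0.
Forward elimination and back-substitution give M_0 = 0, M_1 = -501/112, M_2 = 123/28, M_3 = 45/112, M_4 = 0.
On [3, 5], with g_2(x) = a_2 + b_2·(x - 3) + c_2·(x - 3)² + d_2·(x - 3)³: c_2 = M_2/2 = 123/56, d_2 = (M_3 - M_2)/(6h_2) = -149/448, b_2 = Δ_2 - h_2(2M_2 + M_3)/6 = -25/16.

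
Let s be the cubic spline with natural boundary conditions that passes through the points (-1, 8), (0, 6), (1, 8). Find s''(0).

With σ_i denoting the second derivative at x_i, h_i = 1, 1, and Δ_i = (y_(i+1) − y_i)/h_i = -2, 2:
  1·σ_0 + 4·σ_1 + 1·σ_2 = 6(Δ_1 - Δ_0) = 24
Natural end conditions: σ_0 = σ_2 = 0.
Solving: σ_0 = 0, σ_1 = 6, σ_2 = 0.

6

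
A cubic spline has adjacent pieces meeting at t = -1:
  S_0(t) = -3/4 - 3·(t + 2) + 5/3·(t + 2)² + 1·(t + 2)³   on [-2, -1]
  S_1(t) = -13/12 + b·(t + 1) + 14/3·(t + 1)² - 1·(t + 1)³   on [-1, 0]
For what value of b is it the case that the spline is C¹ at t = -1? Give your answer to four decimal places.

S_0'(t) = -3 + 10/3·(t + 2) + 3·(t + 2)², so S_0'(-1) = 10/3. On the right, S_1'(-1) = b, so b = 10/3.

3.3333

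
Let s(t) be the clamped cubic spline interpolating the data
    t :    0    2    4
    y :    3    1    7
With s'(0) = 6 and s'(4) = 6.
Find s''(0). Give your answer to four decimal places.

-13.5000

Put M_i = s'' at the i-th knot. Here h = (2, 2) and Δ = (-1, 3), so the interior equations h_(i-1)·M_(i-1) + 2(h_(i-1)+h_i)·M_i + h_i·M_(i+1) = 6(Δ_i − Δ_(i-1)) read
  2·M_0 + 8·M_1 + 2·M_2 = 6(Δ_1 - Δ_0) = 24
Clamped end conditions give two more equations: 2h_0·M_0 + h_0·M_1 = 6(Δ_0 - s'(0)) = -42 and h_1·M_1 + 2h_1·M_2 = 6(s'(4) - Δ_1) = 18.
Solving the tridiagonal system: M_0 = -27/2, M_1 = 6, M_2 = 3/2.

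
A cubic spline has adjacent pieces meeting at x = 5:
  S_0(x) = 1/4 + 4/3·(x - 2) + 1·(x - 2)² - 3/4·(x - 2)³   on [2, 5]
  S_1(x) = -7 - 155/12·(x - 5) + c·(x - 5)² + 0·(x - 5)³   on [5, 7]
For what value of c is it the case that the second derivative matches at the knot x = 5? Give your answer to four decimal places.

-5.7500

S_0''(x) = 2 - 9/2·(x - 2), so S_0''(5) = -23/2. On the right, S_1''(5) = 2c, so c = -23/4.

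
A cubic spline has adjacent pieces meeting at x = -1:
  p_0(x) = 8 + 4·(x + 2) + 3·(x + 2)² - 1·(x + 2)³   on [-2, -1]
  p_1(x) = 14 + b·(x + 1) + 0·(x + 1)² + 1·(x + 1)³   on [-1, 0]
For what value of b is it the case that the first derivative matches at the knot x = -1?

p_0'(x) = 4 + 6·(x + 2) - 3·(x + 2)², so p_0'(-1) = 7. On the right, p_1'(-1) = b, so b = 7.

7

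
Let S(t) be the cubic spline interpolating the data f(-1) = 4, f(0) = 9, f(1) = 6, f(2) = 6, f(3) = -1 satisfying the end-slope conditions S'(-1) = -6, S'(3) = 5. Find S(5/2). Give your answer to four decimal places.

1.1116

With σ_i denoting the second derivative at x_i, h_i = 1, 1, 1, 1, and Δ_i = (y_(i+1) − y_i)/h_i = 5, -3, 0, -7:
  1·σ_0 + 4·σ_1 + 1·σ_2 = 6(Δ_1 - Δ_0) = -48
  1·σ_1 + 4·σ_2 + 1·σ_3 = 6(Δ_2 - Δ_1) = 18
  1·σ_2 + 4·σ_3 + 1·σ_4 = 6(Δ_3 - Δ_2) = -42
Clamped end conditions give two more equations: 2h_0·σ_0 + h_0·σ_1 = 6(Δ_0 - S'(-1)) = 66 and h_3·σ_3 + 2h_3·σ_4 = 6(S'(3) - Δ_3) = 72.
Forward elimination and back-substitution give σ_0 = 661/14, σ_1 = -199/7, σ_2 = 37/2, σ_3 = -193/7, σ_4 = 697/14.
On [2, 3], S(t) = 6 - 171/28·(t - 2) - 193/14·(t - 2)² + 361/28·(t - 2)³.
With (t - 2) = 1/2: S(5/2) = 249/224.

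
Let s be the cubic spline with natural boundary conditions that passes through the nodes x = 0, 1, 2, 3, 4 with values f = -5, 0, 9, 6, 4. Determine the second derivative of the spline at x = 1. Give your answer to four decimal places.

Put M_i = s'' at the i-th knot. Here h = (1, 1, 1, 1) and Δ = (5, 9, -3, -2), so the interior equations h_(i-1)·M_(i-1) + 2(h_(i-1)+h_i)·M_i + h_i·M_(i+1) = 6(Δ_i − Δ_(i-1)) read
  1·M_0 + 4·M_1 + 1·M_2 = 6(Δ_1 - Δ_0) = 24
  1·M_1 + 4·M_2 + 1·M_3 = 6(Δ_2 - Δ_1) = -72
  1·M_2 + 4·M_3 + 1·M_4 = 6(Δ_3 - Δ_2) = 6
Natural end conditions: M_0 = M_4 = 0.
Solving the tridiagonal system: M_0 = 0, M_1 = 327/28, M_2 = -159/7, M_3 = 201/28, M_4 = 0.

11.6786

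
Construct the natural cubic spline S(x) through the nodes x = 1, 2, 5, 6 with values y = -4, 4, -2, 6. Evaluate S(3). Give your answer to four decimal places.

Put M_i = S'' at the i-th knot. Here h = (1, 3, 1) and Δ = (8, -2, 8), so the interior equations h_(i-1)·M_(i-1) + 2(h_(i-1)+h_i)·M_i + h_i·M_(i+1) = 6(Δ_i − Δ_(i-1)) read
  1·M_0 + 8·M_1 + 3·M_2 = 6(Δ_1 - Δ_0) = -60
  3·M_1 + 8·M_2 + 1·M_3 = 6(Δ_2 - Δ_1) = 60
Natural end conditions: M_0 = M_3 = 0.
Hence M_0 = 0, M_1 = -12, M_2 = 12, M_3 = 0.
On [2, 5], S(x) = 4 + 4·(x - 2) - 6·(x - 2)² + 4/3·(x - 2)³.
With (x - 2) = 1: S(3) = 10/3.

3.3333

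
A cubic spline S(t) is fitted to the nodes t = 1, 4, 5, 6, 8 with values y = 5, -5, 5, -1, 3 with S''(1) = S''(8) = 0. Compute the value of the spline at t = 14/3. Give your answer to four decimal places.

Let m_i = S''(x_i). Step sizes h_i = 3, 1, 1, 2; slopes of the chords Δ_i = (y_(i+1) - y_i)/h_i = -10/3, 10, -6, 2.
  3·m_0 + 8·m_1 + 1·m_2 = 6(Δ_1 - Δ_0) = 80
  1·m_1 + 4·m_2 + 1·m_3 = 6(Δ_2 - Δ_1) = -96
  1·m_2 + 6·m_3 + 2·m_4 = 6(Δ_3 - Δ_2) = 48
Natural end conditions: m_0 = m_4 = 0.
Solving the tridiagonal system: m_0 = 0, m_1 = 1232/89, m_2 = -2736/89, m_3 = 1168/89, m_4 = 0.
On [4, 5], S(t) = -5 + 2806/267·(t - 4) + 616/89·(t - 4)² - 1984/267·(t - 4)³.
With (t - 4) = 2/3: S(14/3) = 20767/7209.

2.8807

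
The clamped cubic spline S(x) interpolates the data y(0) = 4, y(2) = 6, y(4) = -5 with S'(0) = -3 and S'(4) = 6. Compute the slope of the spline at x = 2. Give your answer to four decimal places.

-4.1250

Write σ_i for S''(x_i). With h_i = 2, 2 and divided differences Δ_i = 1, -11/2, the continuity of S' gives the tridiagonal system
  2·σ_0 + 8·σ_1 + 2·σ_2 = 6(Δ_1 - Δ_0) = -39
Clamped end conditions give two more equations: 2h_0·σ_0 + h_0·σ_1 = 6(Δ_0 - S'(0)) = 24 and h_1·σ_1 + 2h_1·σ_2 = 6(S'(4) - Δ_1) = 69.
Hence σ_0 = 105/8, σ_1 = -57/4, σ_2 = 195/8.
On [2, 4], S'(x) = b_1 + 2c_1·(x - 2) + 3d_1·(x - 2)² with b_1 = Δ_1 - h_1(2σ_1 + σ_2)/6 = -33/8, c_1 = σ_1/2 = -57/8, d_1 = (σ_2 - σ_1)/(6h_1) = 103/32. So S'(2) = -33/8.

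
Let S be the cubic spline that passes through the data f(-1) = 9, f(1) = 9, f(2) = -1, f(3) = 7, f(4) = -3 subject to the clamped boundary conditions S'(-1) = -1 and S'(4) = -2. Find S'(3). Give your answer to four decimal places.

With M_i denoting the second derivative at x_i, h_i = 2, 1, 1, 1, and Δ_i = (y_(i+1) − y_i)/h_i = 0, -10, 8, -10:
  2·M_0 + 6·M_1 + 1·M_2 = 6(Δ_1 - Δ_0) = -60
  1·M_1 + 4·M_2 + 1·M_3 = 6(Δ_2 - Δ_1) = 108
  1·M_2 + 4·M_3 + 1·M_4 = 6(Δ_3 - Δ_2) = -108
Clamped end conditions give two more equations: 2h_0·M_0 + h_0·M_1 = 6(Δ_0 - S'(-1)) = 6 and h_3·M_3 + 2h_3·M_4 = 6(S'(4) - Δ_3) = 48.
Forward elimination and back-substitution give M_0 = 1009/82, M_1 = -886/41, M_2 = 1847/41, M_3 = -2074/41, M_4 = 2021/41.
On [3, 4], S'(t) = b_3 + 2c_3·(t - 3) + 3d_3·(t - 3)² with b_3 = Δ_3 - h_3(2M_3 + M_4)/6 = -111/82, c_3 = M_3/2 = -1037/41, d_3 = (M_4 - M_3)/(6h_3) = 1365/82. So S'(3) = -111/82.

-1.3537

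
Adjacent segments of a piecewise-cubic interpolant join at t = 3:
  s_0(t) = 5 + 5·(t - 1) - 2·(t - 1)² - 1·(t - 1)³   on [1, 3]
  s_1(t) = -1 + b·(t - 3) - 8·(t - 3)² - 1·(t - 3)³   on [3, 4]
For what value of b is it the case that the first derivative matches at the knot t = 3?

-15

s_0'(t) = 5 - 4·(t - 1) - 3·(t - 1)², so s_0'(3) = -15. On the right, s_1'(3) = b, so b = -15.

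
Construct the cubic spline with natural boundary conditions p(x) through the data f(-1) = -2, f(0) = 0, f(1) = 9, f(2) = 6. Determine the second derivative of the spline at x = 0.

With m_i denoting the second derivative at x_i, h_i = 1, 1, 1, and Δ_i = (y_(i+1) − y_i)/h_i = 2, 9, -3:
  1·m_0 + 4·m_1 + 1·m_2 = 6(Δ_1 - Δ_0) = 42
  1·m_1 + 4·m_2 + 1·m_3 = 6(Δ_2 - Δ_1) = -72
Natural end conditions: m_0 = m_3 = 0.
Forward elimination and back-substitution give m_0 = 0, m_1 = 16, m_2 = -22, m_3 = 0.

16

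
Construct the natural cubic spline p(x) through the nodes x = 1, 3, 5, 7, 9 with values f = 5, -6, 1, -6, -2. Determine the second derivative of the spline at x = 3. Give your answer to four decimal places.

Let M_i = p''(x_i). Step sizes h_i = 2, 2, 2, 2; slopes of the chords Δ_i = (y_(i+1) - y_i)/h_i = -11/2, 7/2, -7/2, 2.
  2·M_0 + 8·M_1 + 2·M_2 = 6(Δ_1 - Δ_0) = 54
  2·M_1 + 8·M_2 + 2·M_3 = 6(Δ_2 - Δ_1) = -42
  2·M_2 + 8·M_3 + 2·M_4 = 6(Δ_3 - Δ_2) = 33
Natural end conditions: M_0 = M_4 = 0.
Forward elimination and back-substitution give M_0 = 0, M_1 = 1011/112, M_2 = -255/28, M_3 = 717/112, M_4 = 0.

9.0268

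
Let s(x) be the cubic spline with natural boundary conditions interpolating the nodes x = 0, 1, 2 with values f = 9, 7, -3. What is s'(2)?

Put m_i = s'' at the i-th knot. Here h = (1, 1) and Δ = (-2, -10), so the interior equations h_(i-1)·m_(i-1) + 2(h_(i-1)+h_i)·m_i + h_i·m_(i+1) = 6(Δ_i − Δ_(i-1)) read
  1·m_0 + 4·m_1 + 1·m_2 = 6(Δ_1 - Δ_0) = -48
Natural end conditions: m_0 = m_2 = 0.
Hence m_0 = 0, m_1 = -12, m_2 = 0.
On [1, 2], s'(x) = b_1 + 2c_1·(x - 1) + 3d_1·(x - 1)² with b_1 = Δ_1 - h_1(2m_1 + m_2)/6 = -6, c_1 = m_1/2 = -6, d_1 = (m_2 - m_1)/(6h_1) = 2. So s'(2) = -12.

-12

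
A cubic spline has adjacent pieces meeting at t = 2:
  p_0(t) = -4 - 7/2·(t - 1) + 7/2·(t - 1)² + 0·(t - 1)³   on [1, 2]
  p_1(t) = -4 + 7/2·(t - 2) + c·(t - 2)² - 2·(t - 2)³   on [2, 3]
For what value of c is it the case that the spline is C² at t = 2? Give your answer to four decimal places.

p_0''(t) = 7 + 0·(t - 1), so p_0''(2) = 7. On the right, p_1''(2) = 2c, so c = 7/2.

3.5000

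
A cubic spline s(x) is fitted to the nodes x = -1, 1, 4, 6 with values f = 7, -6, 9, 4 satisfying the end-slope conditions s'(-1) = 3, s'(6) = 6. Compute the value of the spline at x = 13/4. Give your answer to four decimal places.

With σ_i denoting the second derivative at x_i, h_i = 2, 3, 2, and Δ_i = (y_(i+1) − y_i)/h_i = -13/2, 5, -5/2:
  2·σ_0 + 10·σ_1 + 3·σ_2 = 6(Δ_1 - Δ_0) = 69
  3·σ_1 + 10·σ_2 + 2·σ_3 = 6(Δ_2 - Δ_1) = -45
Clamped end conditions give two more equations: 2h_0·σ_0 + h_0·σ_1 = 6(Δ_0 - s'(-1)) = -57 and h_2·σ_2 + 2h_2·σ_3 = 6(s'(6) - Δ_2) = 51.
Hence σ_0 = -349/16, σ_1 = 121/8, σ_2 = -103/8, σ_3 = 307/16.
On [1, 4], s(x) = -6 - 59/16·(x - 1) + 121/16·(x - 1)² - 14/9·(x - 1)³.
With (x - 1) = 9/4: s(13/4) = 1605/256.

6.2695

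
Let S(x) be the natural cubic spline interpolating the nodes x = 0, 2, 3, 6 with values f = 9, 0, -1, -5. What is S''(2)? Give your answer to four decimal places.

Put M_i = S'' at the i-th knot. Here h = (2, 1, 3) and Δ = (-9/2, -1, -4/3), so the interior equations h_(i-1)·M_(i-1) + 2(h_(i-1)+h_i)·M_i + h_i·M_(i+1) = 6(Δ_i − Δ_(i-1)) read
  2·M_0 + 6·M_1 + 1·M_2 = 6(Δ_1 - Δ_0) = 21
  1·M_1 + 8·M_2 + 3·M_3 = 6(Δ_2 - Δ_1) = -2
Natural end conditions: M_0 = M_3 = 0.
Forward elimination and back-substitution give M_0 = 0, M_1 = 170/47, M_2 = -33/47, M_3 = 0.

3.6170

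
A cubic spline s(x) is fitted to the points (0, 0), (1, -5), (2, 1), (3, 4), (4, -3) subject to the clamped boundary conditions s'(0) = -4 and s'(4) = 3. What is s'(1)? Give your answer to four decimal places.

-0.3214

Write σ_i for s''(x_i). With h_i = 1, 1, 1, 1 and divided differences Δ_i = -5, 6, 3, -7, the continuity of s' gives the tridiagonal system
  1·σ_0 + 4·σ_1 + 1·σ_2 = 6(Δ_1 - Δ_0) = 66
  1·σ_1 + 4·σ_2 + 1·σ_3 = 6(Δ_2 - Δ_1) = -18
  1·σ_2 + 4·σ_3 + 1·σ_4 = 6(Δ_3 - Δ_2) = -60
Clamped end conditions give two more equations: 2h_0·σ_0 + h_0·σ_1 = 6(Δ_0 - s'(0)) = -6 and h_3·σ_3 + 2h_3·σ_4 = 6(s'(4) - Δ_3) = 60.
Hence σ_0 = -187/14, σ_1 = 145/7, σ_2 = -7/2, σ_3 = -173/7, σ_4 = 593/14.
On [1, 2], s'(x) = b_1 + 2c_1·(x - 1) + 3d_1·(x - 1)² with b_1 = Δ_1 - h_1(2σ_1 + σ_2)/6 = -9/28, c_1 = σ_1/2 = 145/14, d_1 = (σ_2 - σ_1)/(6h_1) = -113/28. So s'(1) = -9/28.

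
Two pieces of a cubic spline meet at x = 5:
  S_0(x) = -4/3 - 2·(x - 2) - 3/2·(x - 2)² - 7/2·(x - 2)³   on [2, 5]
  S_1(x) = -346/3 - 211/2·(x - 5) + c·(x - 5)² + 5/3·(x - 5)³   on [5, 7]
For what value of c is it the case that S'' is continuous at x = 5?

S_0''(x) = -3 - 21·(x - 2), so S_0''(5) = -66. On the right, S_1''(5) = 2c, so c = -33.

-33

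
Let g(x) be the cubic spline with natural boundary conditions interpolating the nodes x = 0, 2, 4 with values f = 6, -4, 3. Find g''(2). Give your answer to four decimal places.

With σ_i denoting the second derivative at x_i, h_i = 2, 2, and Δ_i = (y_(i+1) − y_i)/h_i = -5, 7/2:
  2·σ_0 + 8·σ_1 + 2·σ_2 = 6(Δ_1 - Δ_0) = 51
Natural end conditions: σ_0 = σ_2 = 0.
Forward elimination and back-substitution give σ_0 = 0, σ_1 = 51/8, σ_2 = 0.

6.3750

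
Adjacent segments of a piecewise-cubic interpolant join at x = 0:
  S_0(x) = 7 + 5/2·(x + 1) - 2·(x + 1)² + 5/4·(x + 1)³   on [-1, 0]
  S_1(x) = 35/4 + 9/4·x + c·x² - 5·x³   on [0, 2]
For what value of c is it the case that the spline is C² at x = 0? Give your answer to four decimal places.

1.7500

S_0''(x) = -4 + 15/2·(x + 1), so S_0''(0) = 7/2. On the right, S_1''(0) = 2c, so c = 7/4.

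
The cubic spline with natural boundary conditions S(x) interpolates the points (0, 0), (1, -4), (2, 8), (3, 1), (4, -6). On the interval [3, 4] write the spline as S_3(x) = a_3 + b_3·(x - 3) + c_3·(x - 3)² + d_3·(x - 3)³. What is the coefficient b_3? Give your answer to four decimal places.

-10.2857

Write M_i for S''(x_i). With h_i = 1, 1, 1, 1 and divided differences Δ_i = -4, 12, -7, -7, the continuity of S' gives the tridiagonal system
  1·M_0 + 4·M_1 + 1·M_2 = 6(Δ_1 - Δ_0) = 96
  1·M_1 + 4·M_2 + 1·M_3 = 6(Δ_2 - Δ_1) = -114
  1·M_2 + 4·M_3 + 1·M_4 = 6(Δ_3 - Δ_2) = 0
Natural end conditions: M_0 = M_4 = 0.
Solving: M_0 = 0, M_1 = 237/7, M_2 = -276/7, M_3 = 69/7, M_4 = 0.
On [3, 4], with S_3(x) = a_3 + b_3·(x - 3) + c_3·(x - 3)² + d_3·(x - 3)³: c_3 = M_3/2 = 69/14, d_3 = (M_4 - M_3)/(6h_3) = -23/14, b_3 = Δ_3 - h_3(2M_3 + M_4)/6 = -72/7.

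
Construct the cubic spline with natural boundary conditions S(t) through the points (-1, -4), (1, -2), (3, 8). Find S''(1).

Let M_i = S''(x_i). Step sizes h_i = 2, 2; slopes of the chords Δ_i = (y_(i+1) - y_i)/h_i = 1, 5.
  2·M_0 + 8·M_1 + 2·M_2 = 6(Δ_1 - Δ_0) = 24
Natural end conditions: M_0 = M_2 = 0.
Solving: M_0 = 0, M_1 = 3, M_2 = 0.

3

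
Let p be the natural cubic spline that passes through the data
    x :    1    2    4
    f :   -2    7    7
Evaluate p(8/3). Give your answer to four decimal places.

9.2222

Put m_i = p'' at the i-th knot. Here h = (1, 2) and Δ = (9, 0), so the interior equations h_(i-1)·m_(i-1) + 2(h_(i-1)+h_i)·m_i + h_i·m_(i+1) = 6(Δ_i − Δ_(i-1)) read
  1·m_0 + 6·m_1 + 2·m_2 = 6(Δ_1 - Δ_0) = -54
Natural end conditions: m_0 = m_2 = 0.
Solving: m_0 = 0, m_1 = -9, m_2 = 0.
On [2, 4], p(x) = 7 + 6·(x - 2) - 9/2·(x - 2)² + 3/4·(x - 2)³.
With (x - 2) = 2/3: p(8/3) = 83/9.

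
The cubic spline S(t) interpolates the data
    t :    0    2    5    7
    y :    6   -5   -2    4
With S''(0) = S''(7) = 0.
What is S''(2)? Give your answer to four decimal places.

With M_i denoting the second derivative at x_i, h_i = 2, 3, 2, and Δ_i = (y_(i+1) − y_i)/h_i = -11/2, 1, 3:
  2·M_0 + 10·M_1 + 3·M_2 = 6(Δ_1 - Δ_0) = 39
  3·M_1 + 10·M_2 + 2·M_3 = 6(Δ_2 - Δ_1) = 12
Natural end conditions: M_0 = M_3 = 0.
Solving: M_0 = 0, M_1 = 354/91, M_2 = 3/91, M_3 = 0.

3.8901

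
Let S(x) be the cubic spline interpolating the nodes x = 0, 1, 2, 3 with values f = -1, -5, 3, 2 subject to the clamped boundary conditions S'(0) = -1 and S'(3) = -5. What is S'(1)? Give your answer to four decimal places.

1.7333

With M_i denoting the second derivative at x_i, h_i = 1, 1, 1, and Δ_i = (y_(i+1) − y_i)/h_i = -4, 8, -1:
  1·M_0 + 4·M_1 + 1·M_2 = 6(Δ_1 - Δ_0) = 72
  1·M_1 + 4·M_2 + 1·M_3 = 6(Δ_2 - Δ_1) = -54
Clamped end conditions give two more equations: 2h_0·M_0 + h_0·M_1 = 6(Δ_0 - S'(0)) = -18 and h_2·M_2 + 2h_2·M_3 = 6(S'(3) - Δ_2) = -24.
Solving the tridiagonal system: M_0 = -352/15, M_1 = 434/15, M_2 = -304/15, M_3 = -28/15.
On [1, 2], S'(x) = b_1 + 2c_1·(x - 1) + 3d_1·(x - 1)² with b_1 = Δ_1 - h_1(2M_1 + M_2)/6 = 26/15, c_1 = M_1/2 = 217/15, d_1 = (M_2 - M_1)/(6h_1) = -41/5. So S'(1) = 26/15.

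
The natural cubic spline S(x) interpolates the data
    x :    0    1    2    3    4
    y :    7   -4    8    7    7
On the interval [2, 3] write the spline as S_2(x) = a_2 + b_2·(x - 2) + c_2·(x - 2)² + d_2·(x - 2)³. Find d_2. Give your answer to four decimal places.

Write M_i for S''(x_i). With h_i = 1, 1, 1, 1 and divided differences Δ_i = -11, 12, -1, 0, the continuity of S' gives the tridiagonal system
  1·M_0 + 4·M_1 + 1·M_2 = 6(Δ_1 - Δ_0) = 138
  1·M_1 + 4·M_2 + 1·M_3 = 6(Δ_2 - Δ_1) = -78
  1·M_2 + 4·M_3 + 1·M_4 = 6(Δ_3 - Δ_2) = 6
Natural end conditions: M_0 = M_4 = 0.
Solving the tridiagonal system: M_0 = 0, M_1 = 597/14, M_2 = -228/7, M_3 = 135/14, M_4 = 0.
On [2, 3], with S_2(x) = a_2 + b_2·(x - 2) + c_2·(x - 2)² + d_2·(x - 2)³: c_2 = M_2/2 = -114/7, d_2 = (M_3 - M_2)/(6h_2) = 197/28, b_2 = Δ_2 - h_2(2M_2 + M_3)/6 = 33/4.

7.0357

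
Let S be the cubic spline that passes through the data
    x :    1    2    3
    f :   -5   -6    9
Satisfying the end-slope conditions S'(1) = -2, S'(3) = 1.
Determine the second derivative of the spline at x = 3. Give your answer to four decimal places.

-64.5000

Write σ_i for S''(x_i). With h_i = 1, 1 and divided differences Δ_i = -1, 15, the continuity of S' gives the tridiagonal system
  1·σ_0 + 4·σ_1 + 1·σ_2 = 6(Δ_1 - Δ_0) = 96
Clamped end conditions give two more equations: 2h_0·σ_0 + h_0·σ_1 = 6(Δ_0 - S'(1)) = 6 and h_1·σ_1 + 2h_1·σ_2 = 6(S'(3) - Δ_1) = -84.
Forward elimination and back-substitution give σ_0 = -39/2, σ_1 = 45, σ_2 = -129/2.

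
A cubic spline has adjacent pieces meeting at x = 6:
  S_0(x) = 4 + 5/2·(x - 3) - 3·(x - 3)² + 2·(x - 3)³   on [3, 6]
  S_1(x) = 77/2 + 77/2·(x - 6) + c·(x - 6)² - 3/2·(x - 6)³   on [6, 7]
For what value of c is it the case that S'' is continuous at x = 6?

S_0''(x) = -6 + 12·(x - 3), so S_0''(6) = 30. On the right, S_1''(6) = 2c, so c = 15.

15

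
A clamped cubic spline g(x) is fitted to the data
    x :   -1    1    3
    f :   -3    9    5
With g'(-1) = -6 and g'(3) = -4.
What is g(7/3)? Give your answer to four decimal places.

8.0370

With M_i denoting the second derivative at x_i, h_i = 2, 2, and Δ_i = (y_(i+1) − y_i)/h_i = 6, -2:
  2·M_0 + 8·M_1 + 2·M_2 = 6(Δ_1 - Δ_0) = -48
Clamped end conditions give two more equations: 2h_0·M_0 + h_0·M_1 = 6(Δ_0 - g'(-1)) = 72 and h_1·M_1 + 2h_1·M_2 = 6(g'(3) - Δ_1) = -12.
Solving the tridiagonal system: M_0 = 49/2, M_1 = -13, M_2 = 7/2.
On [1, 3], g(x) = 9 + 11/2·(x - 1) - 13/2·(x - 1)² + 11/8·(x - 1)³.
With (x - 1) = 4/3: g(7/3) = 217/27.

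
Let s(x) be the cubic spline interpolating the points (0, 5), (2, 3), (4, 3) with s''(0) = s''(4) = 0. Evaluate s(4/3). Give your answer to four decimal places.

3.4815

Let σ_i = s''(x_i). Step sizes h_i = 2, 2; slopes of the chords Δ_i = (y_(i+1) - y_i)/h_i = -1, 0.
  2·σ_0 + 8·σ_1 + 2·σ_2 = 6(Δ_1 - Δ_0) = 6
Natural end conditions: σ_0 = σ_2 = 0.
Solving the tridiagonal system: σ_0 = 0, σ_1 = 3/4, σ_2 = 0.
On [0, 2], s(x) = 5 - 5/4·x + 0·x² + 1/16·x³.
With x = 4/3: s(4/3) = 94/27.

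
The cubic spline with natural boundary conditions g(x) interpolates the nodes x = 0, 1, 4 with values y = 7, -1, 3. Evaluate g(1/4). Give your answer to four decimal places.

4.7266

With M_i denoting the second derivative at x_i, h_i = 1, 3, and Δ_i = (y_(i+1) − y_i)/h_i = -8, 4/3:
  1·M_0 + 8·M_1 + 3·M_2 = 6(Δ_1 - Δ_0) = 56
Natural end conditions: M_0 = M_2 = 0.
Forward elimination and back-substitution give M_0 = 0, M_1 = 7, M_2 = 0.
On [0, 1], g(x) = 7 - 55/6·x + 0·x² + 7/6·x³.
With x = 1/4: g(1/4) = 605/128.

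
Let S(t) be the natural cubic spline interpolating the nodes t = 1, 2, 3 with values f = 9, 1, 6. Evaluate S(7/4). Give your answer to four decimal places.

1.9336

Put σ_i = S'' at the i-th knot. Here h = (1, 1) and Δ = (-8, 5), so the interior equations h_(i-1)·σ_(i-1) + 2(h_(i-1)+h_i)·σ_i + h_i·σ_(i+1) = 6(Δ_i − Δ_(i-1)) read
  1·σ_0 + 4·σ_1 + 1·σ_2 = 6(Δ_1 - Δ_0) = 78
Natural end conditions: σ_0 = σ_2 = 0.
Hence σ_0 = 0, σ_1 = 39/2, σ_2 = 0.
On [1, 2], S(t) = 9 - 45/4·(t - 1) + 0·(t - 1)² + 13/4·(t - 1)³.
With (t - 1) = 3/4: S(7/4) = 495/256.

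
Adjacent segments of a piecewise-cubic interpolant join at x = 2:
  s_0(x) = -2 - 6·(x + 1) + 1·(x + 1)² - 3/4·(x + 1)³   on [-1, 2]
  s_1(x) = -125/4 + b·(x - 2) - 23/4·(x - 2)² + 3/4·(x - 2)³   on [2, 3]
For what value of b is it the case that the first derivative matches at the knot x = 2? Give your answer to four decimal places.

-20.2500

s_0'(x) = -6 + 2·(x + 1) - 9/4·(x + 1)², so s_0'(2) = -81/4. On the right, s_1'(2) = b, so b = -81/4.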